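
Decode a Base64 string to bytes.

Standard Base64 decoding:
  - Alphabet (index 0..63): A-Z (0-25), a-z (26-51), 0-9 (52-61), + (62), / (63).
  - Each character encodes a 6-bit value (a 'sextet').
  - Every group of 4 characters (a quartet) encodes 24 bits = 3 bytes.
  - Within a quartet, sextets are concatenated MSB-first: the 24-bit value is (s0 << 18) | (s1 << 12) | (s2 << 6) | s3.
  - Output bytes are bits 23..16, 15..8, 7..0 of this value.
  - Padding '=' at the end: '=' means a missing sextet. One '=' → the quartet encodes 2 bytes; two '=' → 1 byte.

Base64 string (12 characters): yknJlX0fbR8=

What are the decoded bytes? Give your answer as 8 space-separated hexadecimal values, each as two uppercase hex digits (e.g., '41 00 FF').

After char 0 ('y'=50): chars_in_quartet=1 acc=0x32 bytes_emitted=0
After char 1 ('k'=36): chars_in_quartet=2 acc=0xCA4 bytes_emitted=0
After char 2 ('n'=39): chars_in_quartet=3 acc=0x32927 bytes_emitted=0
After char 3 ('J'=9): chars_in_quartet=4 acc=0xCA49C9 -> emit CA 49 C9, reset; bytes_emitted=3
After char 4 ('l'=37): chars_in_quartet=1 acc=0x25 bytes_emitted=3
After char 5 ('X'=23): chars_in_quartet=2 acc=0x957 bytes_emitted=3
After char 6 ('0'=52): chars_in_quartet=3 acc=0x255F4 bytes_emitted=3
After char 7 ('f'=31): chars_in_quartet=4 acc=0x957D1F -> emit 95 7D 1F, reset; bytes_emitted=6
After char 8 ('b'=27): chars_in_quartet=1 acc=0x1B bytes_emitted=6
After char 9 ('R'=17): chars_in_quartet=2 acc=0x6D1 bytes_emitted=6
After char 10 ('8'=60): chars_in_quartet=3 acc=0x1B47C bytes_emitted=6
Padding '=': partial quartet acc=0x1B47C -> emit 6D 1F; bytes_emitted=8

Answer: CA 49 C9 95 7D 1F 6D 1F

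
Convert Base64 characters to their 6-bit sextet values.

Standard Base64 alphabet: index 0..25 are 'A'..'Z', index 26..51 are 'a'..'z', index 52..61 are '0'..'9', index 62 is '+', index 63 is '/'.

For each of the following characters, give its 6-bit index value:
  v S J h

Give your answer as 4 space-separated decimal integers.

Answer: 47 18 9 33

Derivation:
'v': a..z range, 26 + ord('v') − ord('a') = 47
'S': A..Z range, ord('S') − ord('A') = 18
'J': A..Z range, ord('J') − ord('A') = 9
'h': a..z range, 26 + ord('h') − ord('a') = 33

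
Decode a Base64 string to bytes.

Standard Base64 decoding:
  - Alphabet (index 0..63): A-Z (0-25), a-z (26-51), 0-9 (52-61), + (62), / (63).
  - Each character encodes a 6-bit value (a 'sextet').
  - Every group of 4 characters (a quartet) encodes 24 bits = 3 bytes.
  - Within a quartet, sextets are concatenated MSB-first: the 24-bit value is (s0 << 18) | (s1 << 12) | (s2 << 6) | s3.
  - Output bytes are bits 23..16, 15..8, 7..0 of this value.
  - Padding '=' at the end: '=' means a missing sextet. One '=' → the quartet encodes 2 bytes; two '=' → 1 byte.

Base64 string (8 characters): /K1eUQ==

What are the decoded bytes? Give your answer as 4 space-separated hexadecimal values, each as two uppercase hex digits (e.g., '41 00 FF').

After char 0 ('/'=63): chars_in_quartet=1 acc=0x3F bytes_emitted=0
After char 1 ('K'=10): chars_in_quartet=2 acc=0xFCA bytes_emitted=0
After char 2 ('1'=53): chars_in_quartet=3 acc=0x3F2B5 bytes_emitted=0
After char 3 ('e'=30): chars_in_quartet=4 acc=0xFCAD5E -> emit FC AD 5E, reset; bytes_emitted=3
After char 4 ('U'=20): chars_in_quartet=1 acc=0x14 bytes_emitted=3
After char 5 ('Q'=16): chars_in_quartet=2 acc=0x510 bytes_emitted=3
Padding '==': partial quartet acc=0x510 -> emit 51; bytes_emitted=4

Answer: FC AD 5E 51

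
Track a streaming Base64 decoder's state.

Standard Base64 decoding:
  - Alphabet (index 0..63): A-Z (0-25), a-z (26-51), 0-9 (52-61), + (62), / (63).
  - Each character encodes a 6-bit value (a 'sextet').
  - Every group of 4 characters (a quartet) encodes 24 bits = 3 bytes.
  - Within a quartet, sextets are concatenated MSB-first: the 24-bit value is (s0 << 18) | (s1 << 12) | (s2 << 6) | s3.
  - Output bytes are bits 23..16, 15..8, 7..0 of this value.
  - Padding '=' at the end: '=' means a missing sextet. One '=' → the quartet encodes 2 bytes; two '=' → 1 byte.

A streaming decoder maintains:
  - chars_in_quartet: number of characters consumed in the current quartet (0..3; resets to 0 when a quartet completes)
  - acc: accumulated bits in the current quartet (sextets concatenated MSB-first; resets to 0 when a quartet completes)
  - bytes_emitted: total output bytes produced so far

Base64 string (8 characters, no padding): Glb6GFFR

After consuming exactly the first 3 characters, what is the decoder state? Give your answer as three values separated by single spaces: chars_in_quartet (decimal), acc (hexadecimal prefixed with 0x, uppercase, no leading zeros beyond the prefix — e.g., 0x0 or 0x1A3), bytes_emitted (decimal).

Answer: 3 0x695B 0

Derivation:
After char 0 ('G'=6): chars_in_quartet=1 acc=0x6 bytes_emitted=0
After char 1 ('l'=37): chars_in_quartet=2 acc=0x1A5 bytes_emitted=0
After char 2 ('b'=27): chars_in_quartet=3 acc=0x695B bytes_emitted=0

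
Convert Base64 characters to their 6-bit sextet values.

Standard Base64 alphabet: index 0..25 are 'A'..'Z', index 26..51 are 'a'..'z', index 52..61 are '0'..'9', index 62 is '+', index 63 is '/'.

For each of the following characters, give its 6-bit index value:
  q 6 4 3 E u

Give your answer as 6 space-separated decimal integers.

'q': a..z range, 26 + ord('q') − ord('a') = 42
'6': 0..9 range, 52 + ord('6') − ord('0') = 58
'4': 0..9 range, 52 + ord('4') − ord('0') = 56
'3': 0..9 range, 52 + ord('3') − ord('0') = 55
'E': A..Z range, ord('E') − ord('A') = 4
'u': a..z range, 26 + ord('u') − ord('a') = 46

Answer: 42 58 56 55 4 46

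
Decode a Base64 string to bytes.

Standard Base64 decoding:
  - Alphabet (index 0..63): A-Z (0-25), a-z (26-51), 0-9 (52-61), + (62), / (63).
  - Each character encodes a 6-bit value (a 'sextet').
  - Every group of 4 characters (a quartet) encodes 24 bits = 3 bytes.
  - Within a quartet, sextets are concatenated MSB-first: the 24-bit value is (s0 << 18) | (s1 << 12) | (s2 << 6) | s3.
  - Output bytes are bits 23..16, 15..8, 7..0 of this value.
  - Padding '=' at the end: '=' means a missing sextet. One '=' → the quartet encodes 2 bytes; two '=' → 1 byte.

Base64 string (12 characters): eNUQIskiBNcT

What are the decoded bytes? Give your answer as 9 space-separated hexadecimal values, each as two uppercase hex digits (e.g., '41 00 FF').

Answer: 78 D5 10 22 C9 22 04 D7 13

Derivation:
After char 0 ('e'=30): chars_in_quartet=1 acc=0x1E bytes_emitted=0
After char 1 ('N'=13): chars_in_quartet=2 acc=0x78D bytes_emitted=0
After char 2 ('U'=20): chars_in_quartet=3 acc=0x1E354 bytes_emitted=0
After char 3 ('Q'=16): chars_in_quartet=4 acc=0x78D510 -> emit 78 D5 10, reset; bytes_emitted=3
After char 4 ('I'=8): chars_in_quartet=1 acc=0x8 bytes_emitted=3
After char 5 ('s'=44): chars_in_quartet=2 acc=0x22C bytes_emitted=3
After char 6 ('k'=36): chars_in_quartet=3 acc=0x8B24 bytes_emitted=3
After char 7 ('i'=34): chars_in_quartet=4 acc=0x22C922 -> emit 22 C9 22, reset; bytes_emitted=6
After char 8 ('B'=1): chars_in_quartet=1 acc=0x1 bytes_emitted=6
After char 9 ('N'=13): chars_in_quartet=2 acc=0x4D bytes_emitted=6
After char 10 ('c'=28): chars_in_quartet=3 acc=0x135C bytes_emitted=6
After char 11 ('T'=19): chars_in_quartet=4 acc=0x4D713 -> emit 04 D7 13, reset; bytes_emitted=9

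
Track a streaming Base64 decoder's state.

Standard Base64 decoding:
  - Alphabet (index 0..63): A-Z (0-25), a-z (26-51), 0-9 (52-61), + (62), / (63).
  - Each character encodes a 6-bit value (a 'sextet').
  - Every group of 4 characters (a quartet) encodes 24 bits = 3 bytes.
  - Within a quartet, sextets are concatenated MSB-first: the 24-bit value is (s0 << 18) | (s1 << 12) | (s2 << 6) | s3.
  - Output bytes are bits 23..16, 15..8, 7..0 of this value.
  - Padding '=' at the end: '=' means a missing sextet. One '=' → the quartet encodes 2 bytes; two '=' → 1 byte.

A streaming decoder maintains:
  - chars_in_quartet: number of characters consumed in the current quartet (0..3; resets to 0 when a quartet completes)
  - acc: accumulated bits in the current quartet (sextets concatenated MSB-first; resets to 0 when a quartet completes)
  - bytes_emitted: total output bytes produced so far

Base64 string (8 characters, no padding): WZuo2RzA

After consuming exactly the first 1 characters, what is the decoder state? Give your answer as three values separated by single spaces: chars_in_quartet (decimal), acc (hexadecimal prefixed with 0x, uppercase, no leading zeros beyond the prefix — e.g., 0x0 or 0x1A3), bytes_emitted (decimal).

Answer: 1 0x16 0

Derivation:
After char 0 ('W'=22): chars_in_quartet=1 acc=0x16 bytes_emitted=0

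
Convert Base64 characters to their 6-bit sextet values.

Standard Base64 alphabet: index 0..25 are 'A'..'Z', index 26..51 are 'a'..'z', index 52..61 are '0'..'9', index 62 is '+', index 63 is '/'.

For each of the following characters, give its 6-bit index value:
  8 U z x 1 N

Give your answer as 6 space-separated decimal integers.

'8': 0..9 range, 52 + ord('8') − ord('0') = 60
'U': A..Z range, ord('U') − ord('A') = 20
'z': a..z range, 26 + ord('z') − ord('a') = 51
'x': a..z range, 26 + ord('x') − ord('a') = 49
'1': 0..9 range, 52 + ord('1') − ord('0') = 53
'N': A..Z range, ord('N') − ord('A') = 13

Answer: 60 20 51 49 53 13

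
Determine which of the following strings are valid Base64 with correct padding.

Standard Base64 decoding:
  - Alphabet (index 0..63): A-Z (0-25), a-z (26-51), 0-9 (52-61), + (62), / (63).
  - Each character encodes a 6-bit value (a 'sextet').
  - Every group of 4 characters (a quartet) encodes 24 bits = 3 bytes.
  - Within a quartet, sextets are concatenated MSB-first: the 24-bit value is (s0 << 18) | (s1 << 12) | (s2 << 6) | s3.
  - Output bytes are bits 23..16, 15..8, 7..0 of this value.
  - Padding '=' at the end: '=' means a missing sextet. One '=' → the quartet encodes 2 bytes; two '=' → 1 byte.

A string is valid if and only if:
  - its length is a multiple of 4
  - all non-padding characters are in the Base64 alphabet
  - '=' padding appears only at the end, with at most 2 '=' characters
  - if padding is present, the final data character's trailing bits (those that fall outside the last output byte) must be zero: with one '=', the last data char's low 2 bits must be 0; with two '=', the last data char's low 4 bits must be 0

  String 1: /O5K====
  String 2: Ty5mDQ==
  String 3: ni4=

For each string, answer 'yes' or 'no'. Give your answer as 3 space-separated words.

Answer: no yes yes

Derivation:
String 1: '/O5K====' → invalid (4 pad chars (max 2))
String 2: 'Ty5mDQ==' → valid
String 3: 'ni4=' → valid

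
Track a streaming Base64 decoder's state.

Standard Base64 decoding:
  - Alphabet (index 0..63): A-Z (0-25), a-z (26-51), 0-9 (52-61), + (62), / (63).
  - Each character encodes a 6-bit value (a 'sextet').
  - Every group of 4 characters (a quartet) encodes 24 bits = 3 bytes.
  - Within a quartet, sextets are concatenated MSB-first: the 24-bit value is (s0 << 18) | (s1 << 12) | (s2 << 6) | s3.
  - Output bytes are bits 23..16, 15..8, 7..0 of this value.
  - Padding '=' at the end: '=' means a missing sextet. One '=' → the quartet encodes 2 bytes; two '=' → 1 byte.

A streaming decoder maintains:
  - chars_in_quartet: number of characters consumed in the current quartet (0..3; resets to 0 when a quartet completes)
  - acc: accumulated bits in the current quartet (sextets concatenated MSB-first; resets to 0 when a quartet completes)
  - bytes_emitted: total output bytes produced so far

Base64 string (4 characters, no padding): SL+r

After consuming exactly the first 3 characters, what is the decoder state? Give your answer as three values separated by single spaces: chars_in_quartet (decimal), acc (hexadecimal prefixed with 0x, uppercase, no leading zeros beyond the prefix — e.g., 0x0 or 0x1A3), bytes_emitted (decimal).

Answer: 3 0x122FE 0

Derivation:
After char 0 ('S'=18): chars_in_quartet=1 acc=0x12 bytes_emitted=0
After char 1 ('L'=11): chars_in_quartet=2 acc=0x48B bytes_emitted=0
After char 2 ('+'=62): chars_in_quartet=3 acc=0x122FE bytes_emitted=0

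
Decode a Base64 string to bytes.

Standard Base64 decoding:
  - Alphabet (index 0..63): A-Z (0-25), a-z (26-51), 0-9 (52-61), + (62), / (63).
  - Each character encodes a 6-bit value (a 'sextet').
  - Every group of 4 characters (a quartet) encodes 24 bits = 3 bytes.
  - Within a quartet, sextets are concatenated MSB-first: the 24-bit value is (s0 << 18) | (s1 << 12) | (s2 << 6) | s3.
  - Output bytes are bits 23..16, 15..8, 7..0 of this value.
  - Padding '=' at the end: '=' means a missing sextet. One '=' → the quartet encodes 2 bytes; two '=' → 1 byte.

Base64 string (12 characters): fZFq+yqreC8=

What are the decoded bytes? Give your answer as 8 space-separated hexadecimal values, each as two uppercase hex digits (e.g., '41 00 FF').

Answer: 7D 91 6A FB 2A AB 78 2F

Derivation:
After char 0 ('f'=31): chars_in_quartet=1 acc=0x1F bytes_emitted=0
After char 1 ('Z'=25): chars_in_quartet=2 acc=0x7D9 bytes_emitted=0
After char 2 ('F'=5): chars_in_quartet=3 acc=0x1F645 bytes_emitted=0
After char 3 ('q'=42): chars_in_quartet=4 acc=0x7D916A -> emit 7D 91 6A, reset; bytes_emitted=3
After char 4 ('+'=62): chars_in_quartet=1 acc=0x3E bytes_emitted=3
After char 5 ('y'=50): chars_in_quartet=2 acc=0xFB2 bytes_emitted=3
After char 6 ('q'=42): chars_in_quartet=3 acc=0x3ECAA bytes_emitted=3
After char 7 ('r'=43): chars_in_quartet=4 acc=0xFB2AAB -> emit FB 2A AB, reset; bytes_emitted=6
After char 8 ('e'=30): chars_in_quartet=1 acc=0x1E bytes_emitted=6
After char 9 ('C'=2): chars_in_quartet=2 acc=0x782 bytes_emitted=6
After char 10 ('8'=60): chars_in_quartet=3 acc=0x1E0BC bytes_emitted=6
Padding '=': partial quartet acc=0x1E0BC -> emit 78 2F; bytes_emitted=8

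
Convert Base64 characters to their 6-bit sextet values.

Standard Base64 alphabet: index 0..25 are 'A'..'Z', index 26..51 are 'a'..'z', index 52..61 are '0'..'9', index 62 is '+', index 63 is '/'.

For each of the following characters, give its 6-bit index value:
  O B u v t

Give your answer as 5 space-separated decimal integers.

Answer: 14 1 46 47 45

Derivation:
'O': A..Z range, ord('O') − ord('A') = 14
'B': A..Z range, ord('B') − ord('A') = 1
'u': a..z range, 26 + ord('u') − ord('a') = 46
'v': a..z range, 26 + ord('v') − ord('a') = 47
't': a..z range, 26 + ord('t') − ord('a') = 45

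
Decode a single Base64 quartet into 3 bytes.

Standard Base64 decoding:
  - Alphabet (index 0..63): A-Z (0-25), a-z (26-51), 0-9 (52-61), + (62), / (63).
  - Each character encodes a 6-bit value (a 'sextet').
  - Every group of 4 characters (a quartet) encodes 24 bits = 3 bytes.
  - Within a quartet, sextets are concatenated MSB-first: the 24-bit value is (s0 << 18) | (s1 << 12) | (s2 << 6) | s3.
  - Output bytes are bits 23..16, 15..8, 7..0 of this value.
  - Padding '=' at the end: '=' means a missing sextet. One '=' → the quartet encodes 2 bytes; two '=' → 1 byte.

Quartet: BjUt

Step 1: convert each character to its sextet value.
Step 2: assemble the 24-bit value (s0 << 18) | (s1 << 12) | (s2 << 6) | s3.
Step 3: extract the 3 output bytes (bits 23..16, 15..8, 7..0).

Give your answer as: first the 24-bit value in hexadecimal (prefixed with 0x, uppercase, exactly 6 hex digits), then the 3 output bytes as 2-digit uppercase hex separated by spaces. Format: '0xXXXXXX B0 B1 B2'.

Sextets: B=1, j=35, U=20, t=45
24-bit: (1<<18) | (35<<12) | (20<<6) | 45
      = 0x040000 | 0x023000 | 0x000500 | 0x00002D
      = 0x06352D
Bytes: (v>>16)&0xFF=06, (v>>8)&0xFF=35, v&0xFF=2D

Answer: 0x06352D 06 35 2D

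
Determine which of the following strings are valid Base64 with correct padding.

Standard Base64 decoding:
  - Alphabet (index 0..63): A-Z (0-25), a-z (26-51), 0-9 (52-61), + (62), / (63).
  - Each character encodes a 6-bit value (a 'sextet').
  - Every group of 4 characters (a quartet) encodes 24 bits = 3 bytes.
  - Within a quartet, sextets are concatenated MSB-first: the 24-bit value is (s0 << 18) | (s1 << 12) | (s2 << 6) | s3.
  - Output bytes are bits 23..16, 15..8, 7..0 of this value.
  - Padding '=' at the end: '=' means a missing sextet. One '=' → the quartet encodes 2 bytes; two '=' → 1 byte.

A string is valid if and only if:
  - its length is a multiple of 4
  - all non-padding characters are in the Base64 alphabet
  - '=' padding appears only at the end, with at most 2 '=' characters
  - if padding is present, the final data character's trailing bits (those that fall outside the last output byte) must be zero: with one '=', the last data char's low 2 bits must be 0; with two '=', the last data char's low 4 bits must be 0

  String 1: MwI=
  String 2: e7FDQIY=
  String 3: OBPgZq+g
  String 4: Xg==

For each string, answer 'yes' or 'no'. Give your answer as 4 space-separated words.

Answer: yes yes yes yes

Derivation:
String 1: 'MwI=' → valid
String 2: 'e7FDQIY=' → valid
String 3: 'OBPgZq+g' → valid
String 4: 'Xg==' → valid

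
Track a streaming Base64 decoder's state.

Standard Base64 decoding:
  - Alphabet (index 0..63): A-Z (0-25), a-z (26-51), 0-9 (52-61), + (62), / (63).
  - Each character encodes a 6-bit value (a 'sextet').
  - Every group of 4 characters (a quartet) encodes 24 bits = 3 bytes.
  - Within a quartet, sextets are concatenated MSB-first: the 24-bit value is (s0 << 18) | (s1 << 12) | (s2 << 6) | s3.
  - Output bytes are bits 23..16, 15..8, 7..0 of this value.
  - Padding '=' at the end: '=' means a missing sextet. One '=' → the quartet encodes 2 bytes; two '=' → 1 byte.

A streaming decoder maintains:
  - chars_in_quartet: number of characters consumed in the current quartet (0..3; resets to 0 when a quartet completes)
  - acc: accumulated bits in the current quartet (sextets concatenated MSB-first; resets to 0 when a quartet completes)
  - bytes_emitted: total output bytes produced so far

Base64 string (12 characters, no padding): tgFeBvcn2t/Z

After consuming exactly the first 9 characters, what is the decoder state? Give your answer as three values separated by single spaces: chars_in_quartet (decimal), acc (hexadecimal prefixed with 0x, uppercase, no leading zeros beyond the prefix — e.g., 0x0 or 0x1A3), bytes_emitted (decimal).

After char 0 ('t'=45): chars_in_quartet=1 acc=0x2D bytes_emitted=0
After char 1 ('g'=32): chars_in_quartet=2 acc=0xB60 bytes_emitted=0
After char 2 ('F'=5): chars_in_quartet=3 acc=0x2D805 bytes_emitted=0
After char 3 ('e'=30): chars_in_quartet=4 acc=0xB6015E -> emit B6 01 5E, reset; bytes_emitted=3
After char 4 ('B'=1): chars_in_quartet=1 acc=0x1 bytes_emitted=3
After char 5 ('v'=47): chars_in_quartet=2 acc=0x6F bytes_emitted=3
After char 6 ('c'=28): chars_in_quartet=3 acc=0x1BDC bytes_emitted=3
After char 7 ('n'=39): chars_in_quartet=4 acc=0x6F727 -> emit 06 F7 27, reset; bytes_emitted=6
After char 8 ('2'=54): chars_in_quartet=1 acc=0x36 bytes_emitted=6

Answer: 1 0x36 6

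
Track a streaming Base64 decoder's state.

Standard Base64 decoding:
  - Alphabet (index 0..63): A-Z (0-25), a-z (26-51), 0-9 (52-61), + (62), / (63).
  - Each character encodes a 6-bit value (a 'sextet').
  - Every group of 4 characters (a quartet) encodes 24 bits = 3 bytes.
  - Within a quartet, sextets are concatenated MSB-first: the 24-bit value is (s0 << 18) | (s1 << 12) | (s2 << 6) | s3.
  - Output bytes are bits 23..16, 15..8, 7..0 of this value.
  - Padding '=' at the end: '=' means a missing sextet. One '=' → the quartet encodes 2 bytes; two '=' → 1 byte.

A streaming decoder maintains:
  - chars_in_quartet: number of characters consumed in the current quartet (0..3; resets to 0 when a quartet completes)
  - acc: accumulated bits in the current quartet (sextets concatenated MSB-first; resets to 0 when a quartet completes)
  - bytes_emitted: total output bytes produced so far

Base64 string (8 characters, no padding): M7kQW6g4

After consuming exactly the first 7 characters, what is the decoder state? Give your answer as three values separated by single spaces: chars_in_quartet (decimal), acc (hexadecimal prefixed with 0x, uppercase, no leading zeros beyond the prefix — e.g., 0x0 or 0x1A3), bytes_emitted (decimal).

After char 0 ('M'=12): chars_in_quartet=1 acc=0xC bytes_emitted=0
After char 1 ('7'=59): chars_in_quartet=2 acc=0x33B bytes_emitted=0
After char 2 ('k'=36): chars_in_quartet=3 acc=0xCEE4 bytes_emitted=0
After char 3 ('Q'=16): chars_in_quartet=4 acc=0x33B910 -> emit 33 B9 10, reset; bytes_emitted=3
After char 4 ('W'=22): chars_in_quartet=1 acc=0x16 bytes_emitted=3
After char 5 ('6'=58): chars_in_quartet=2 acc=0x5BA bytes_emitted=3
After char 6 ('g'=32): chars_in_quartet=3 acc=0x16EA0 bytes_emitted=3

Answer: 3 0x16EA0 3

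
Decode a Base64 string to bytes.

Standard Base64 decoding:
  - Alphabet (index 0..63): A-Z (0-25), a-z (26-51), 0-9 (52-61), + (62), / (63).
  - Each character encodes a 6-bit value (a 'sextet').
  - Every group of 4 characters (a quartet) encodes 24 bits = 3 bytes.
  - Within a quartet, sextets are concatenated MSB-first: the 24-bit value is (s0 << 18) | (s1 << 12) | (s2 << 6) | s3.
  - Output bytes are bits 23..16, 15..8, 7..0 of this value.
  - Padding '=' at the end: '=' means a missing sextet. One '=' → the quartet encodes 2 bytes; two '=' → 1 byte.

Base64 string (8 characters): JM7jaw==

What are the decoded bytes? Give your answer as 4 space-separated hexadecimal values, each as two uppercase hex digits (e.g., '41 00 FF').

After char 0 ('J'=9): chars_in_quartet=1 acc=0x9 bytes_emitted=0
After char 1 ('M'=12): chars_in_quartet=2 acc=0x24C bytes_emitted=0
After char 2 ('7'=59): chars_in_quartet=3 acc=0x933B bytes_emitted=0
After char 3 ('j'=35): chars_in_quartet=4 acc=0x24CEE3 -> emit 24 CE E3, reset; bytes_emitted=3
After char 4 ('a'=26): chars_in_quartet=1 acc=0x1A bytes_emitted=3
After char 5 ('w'=48): chars_in_quartet=2 acc=0x6B0 bytes_emitted=3
Padding '==': partial quartet acc=0x6B0 -> emit 6B; bytes_emitted=4

Answer: 24 CE E3 6B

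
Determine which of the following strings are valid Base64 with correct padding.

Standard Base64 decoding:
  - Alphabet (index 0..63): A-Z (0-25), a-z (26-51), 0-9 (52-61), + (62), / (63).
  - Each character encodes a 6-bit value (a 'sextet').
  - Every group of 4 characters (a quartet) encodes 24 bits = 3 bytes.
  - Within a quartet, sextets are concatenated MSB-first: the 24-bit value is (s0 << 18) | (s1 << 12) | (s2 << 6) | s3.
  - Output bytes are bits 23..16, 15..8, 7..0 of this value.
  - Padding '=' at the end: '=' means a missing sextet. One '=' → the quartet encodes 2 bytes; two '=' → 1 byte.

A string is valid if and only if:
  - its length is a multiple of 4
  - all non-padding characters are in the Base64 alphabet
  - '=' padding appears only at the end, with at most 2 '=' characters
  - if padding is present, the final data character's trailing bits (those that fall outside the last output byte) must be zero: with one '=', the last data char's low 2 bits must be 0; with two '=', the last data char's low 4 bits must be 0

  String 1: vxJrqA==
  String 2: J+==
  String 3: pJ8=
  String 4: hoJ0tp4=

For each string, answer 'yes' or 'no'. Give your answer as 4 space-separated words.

Answer: yes no yes yes

Derivation:
String 1: 'vxJrqA==' → valid
String 2: 'J+==' → invalid (bad trailing bits)
String 3: 'pJ8=' → valid
String 4: 'hoJ0tp4=' → valid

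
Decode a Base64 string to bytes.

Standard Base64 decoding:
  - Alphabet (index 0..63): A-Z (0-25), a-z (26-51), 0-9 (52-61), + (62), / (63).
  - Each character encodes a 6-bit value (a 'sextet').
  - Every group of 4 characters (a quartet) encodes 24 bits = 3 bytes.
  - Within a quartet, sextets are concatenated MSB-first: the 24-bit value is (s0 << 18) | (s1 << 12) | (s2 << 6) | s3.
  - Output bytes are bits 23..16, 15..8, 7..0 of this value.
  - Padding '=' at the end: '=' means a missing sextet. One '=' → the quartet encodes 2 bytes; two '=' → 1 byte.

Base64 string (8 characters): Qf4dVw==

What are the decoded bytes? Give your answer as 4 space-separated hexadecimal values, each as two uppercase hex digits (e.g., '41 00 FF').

Answer: 41 FE 1D 57

Derivation:
After char 0 ('Q'=16): chars_in_quartet=1 acc=0x10 bytes_emitted=0
After char 1 ('f'=31): chars_in_quartet=2 acc=0x41F bytes_emitted=0
After char 2 ('4'=56): chars_in_quartet=3 acc=0x107F8 bytes_emitted=0
After char 3 ('d'=29): chars_in_quartet=4 acc=0x41FE1D -> emit 41 FE 1D, reset; bytes_emitted=3
After char 4 ('V'=21): chars_in_quartet=1 acc=0x15 bytes_emitted=3
After char 5 ('w'=48): chars_in_quartet=2 acc=0x570 bytes_emitted=3
Padding '==': partial quartet acc=0x570 -> emit 57; bytes_emitted=4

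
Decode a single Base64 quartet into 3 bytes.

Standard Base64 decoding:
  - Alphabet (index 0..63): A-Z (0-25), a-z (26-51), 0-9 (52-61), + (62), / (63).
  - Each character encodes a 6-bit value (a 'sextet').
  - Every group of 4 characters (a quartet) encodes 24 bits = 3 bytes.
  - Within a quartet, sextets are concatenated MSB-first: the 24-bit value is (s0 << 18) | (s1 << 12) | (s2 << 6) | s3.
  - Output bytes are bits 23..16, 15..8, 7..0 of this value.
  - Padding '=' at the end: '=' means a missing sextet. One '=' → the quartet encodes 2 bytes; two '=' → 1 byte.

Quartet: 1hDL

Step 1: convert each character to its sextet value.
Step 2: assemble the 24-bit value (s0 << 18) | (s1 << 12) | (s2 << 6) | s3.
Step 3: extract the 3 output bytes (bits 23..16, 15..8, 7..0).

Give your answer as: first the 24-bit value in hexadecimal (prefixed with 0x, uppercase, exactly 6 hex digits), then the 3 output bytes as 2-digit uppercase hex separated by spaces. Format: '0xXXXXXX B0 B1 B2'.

Answer: 0xD610CB D6 10 CB

Derivation:
Sextets: 1=53, h=33, D=3, L=11
24-bit: (53<<18) | (33<<12) | (3<<6) | 11
      = 0xD40000 | 0x021000 | 0x0000C0 | 0x00000B
      = 0xD610CB
Bytes: (v>>16)&0xFF=D6, (v>>8)&0xFF=10, v&0xFF=CB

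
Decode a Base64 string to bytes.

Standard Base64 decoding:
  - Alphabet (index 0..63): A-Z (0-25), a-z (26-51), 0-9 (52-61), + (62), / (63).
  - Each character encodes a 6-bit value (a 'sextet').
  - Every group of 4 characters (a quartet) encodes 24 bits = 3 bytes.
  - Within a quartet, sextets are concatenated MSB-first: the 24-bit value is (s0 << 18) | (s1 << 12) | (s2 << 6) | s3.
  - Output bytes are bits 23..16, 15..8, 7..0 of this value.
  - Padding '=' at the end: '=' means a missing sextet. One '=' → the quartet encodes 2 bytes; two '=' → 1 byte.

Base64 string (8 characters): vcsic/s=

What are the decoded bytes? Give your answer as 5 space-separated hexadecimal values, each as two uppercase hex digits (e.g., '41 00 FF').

Answer: BD CB 22 73 FB

Derivation:
After char 0 ('v'=47): chars_in_quartet=1 acc=0x2F bytes_emitted=0
After char 1 ('c'=28): chars_in_quartet=2 acc=0xBDC bytes_emitted=0
After char 2 ('s'=44): chars_in_quartet=3 acc=0x2F72C bytes_emitted=0
After char 3 ('i'=34): chars_in_quartet=4 acc=0xBDCB22 -> emit BD CB 22, reset; bytes_emitted=3
After char 4 ('c'=28): chars_in_quartet=1 acc=0x1C bytes_emitted=3
After char 5 ('/'=63): chars_in_quartet=2 acc=0x73F bytes_emitted=3
After char 6 ('s'=44): chars_in_quartet=3 acc=0x1CFEC bytes_emitted=3
Padding '=': partial quartet acc=0x1CFEC -> emit 73 FB; bytes_emitted=5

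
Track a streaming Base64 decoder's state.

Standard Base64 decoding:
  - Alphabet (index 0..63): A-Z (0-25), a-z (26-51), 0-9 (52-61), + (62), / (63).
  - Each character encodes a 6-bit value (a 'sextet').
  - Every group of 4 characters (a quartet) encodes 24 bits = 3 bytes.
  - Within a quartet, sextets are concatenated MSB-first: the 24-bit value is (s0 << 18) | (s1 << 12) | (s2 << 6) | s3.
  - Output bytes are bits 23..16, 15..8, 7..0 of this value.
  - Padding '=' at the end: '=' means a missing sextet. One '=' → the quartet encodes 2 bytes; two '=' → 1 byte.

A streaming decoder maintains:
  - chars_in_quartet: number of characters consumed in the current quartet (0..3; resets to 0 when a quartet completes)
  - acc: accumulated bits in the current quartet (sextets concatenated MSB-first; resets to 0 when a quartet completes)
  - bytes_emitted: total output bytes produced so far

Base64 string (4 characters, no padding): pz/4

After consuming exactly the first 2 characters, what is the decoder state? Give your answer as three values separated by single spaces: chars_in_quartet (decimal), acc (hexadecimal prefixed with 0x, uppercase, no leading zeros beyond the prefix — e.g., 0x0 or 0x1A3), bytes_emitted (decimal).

After char 0 ('p'=41): chars_in_quartet=1 acc=0x29 bytes_emitted=0
After char 1 ('z'=51): chars_in_quartet=2 acc=0xA73 bytes_emitted=0

Answer: 2 0xA73 0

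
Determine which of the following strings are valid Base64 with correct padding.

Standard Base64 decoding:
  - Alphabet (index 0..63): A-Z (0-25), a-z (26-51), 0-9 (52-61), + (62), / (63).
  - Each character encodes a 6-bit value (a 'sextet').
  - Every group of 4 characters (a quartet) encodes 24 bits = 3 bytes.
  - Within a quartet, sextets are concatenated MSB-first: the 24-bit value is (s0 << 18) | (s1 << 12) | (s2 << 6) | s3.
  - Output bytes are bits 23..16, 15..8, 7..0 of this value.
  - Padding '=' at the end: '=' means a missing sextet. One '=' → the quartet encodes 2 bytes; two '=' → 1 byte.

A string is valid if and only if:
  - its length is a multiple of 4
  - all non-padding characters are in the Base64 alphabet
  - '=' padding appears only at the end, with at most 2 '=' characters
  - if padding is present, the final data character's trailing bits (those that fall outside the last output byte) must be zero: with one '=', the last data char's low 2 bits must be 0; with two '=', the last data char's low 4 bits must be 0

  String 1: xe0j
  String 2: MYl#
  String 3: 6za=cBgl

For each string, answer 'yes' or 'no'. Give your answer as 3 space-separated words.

Answer: yes no no

Derivation:
String 1: 'xe0j' → valid
String 2: 'MYl#' → invalid (bad char(s): ['#'])
String 3: '6za=cBgl' → invalid (bad char(s): ['=']; '=' in middle)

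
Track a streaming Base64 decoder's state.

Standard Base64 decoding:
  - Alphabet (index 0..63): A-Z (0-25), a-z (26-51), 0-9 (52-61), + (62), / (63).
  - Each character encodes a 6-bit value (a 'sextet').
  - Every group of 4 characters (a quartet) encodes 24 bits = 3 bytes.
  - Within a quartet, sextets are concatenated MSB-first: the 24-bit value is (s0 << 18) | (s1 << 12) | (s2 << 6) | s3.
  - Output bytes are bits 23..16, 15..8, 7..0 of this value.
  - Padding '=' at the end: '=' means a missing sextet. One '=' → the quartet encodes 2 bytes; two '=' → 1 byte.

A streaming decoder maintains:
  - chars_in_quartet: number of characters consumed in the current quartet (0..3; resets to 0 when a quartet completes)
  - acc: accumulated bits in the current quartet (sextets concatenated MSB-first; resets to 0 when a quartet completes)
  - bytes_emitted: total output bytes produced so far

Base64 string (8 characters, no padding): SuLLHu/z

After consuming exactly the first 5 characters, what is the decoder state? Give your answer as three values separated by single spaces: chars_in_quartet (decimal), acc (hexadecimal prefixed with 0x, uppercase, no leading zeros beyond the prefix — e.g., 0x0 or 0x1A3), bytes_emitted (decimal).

After char 0 ('S'=18): chars_in_quartet=1 acc=0x12 bytes_emitted=0
After char 1 ('u'=46): chars_in_quartet=2 acc=0x4AE bytes_emitted=0
After char 2 ('L'=11): chars_in_quartet=3 acc=0x12B8B bytes_emitted=0
After char 3 ('L'=11): chars_in_quartet=4 acc=0x4AE2CB -> emit 4A E2 CB, reset; bytes_emitted=3
After char 4 ('H'=7): chars_in_quartet=1 acc=0x7 bytes_emitted=3

Answer: 1 0x7 3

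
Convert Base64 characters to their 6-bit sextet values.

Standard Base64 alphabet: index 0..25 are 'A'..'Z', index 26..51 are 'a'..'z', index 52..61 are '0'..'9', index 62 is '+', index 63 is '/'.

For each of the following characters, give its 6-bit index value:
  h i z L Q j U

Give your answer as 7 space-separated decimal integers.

Answer: 33 34 51 11 16 35 20

Derivation:
'h': a..z range, 26 + ord('h') − ord('a') = 33
'i': a..z range, 26 + ord('i') − ord('a') = 34
'z': a..z range, 26 + ord('z') − ord('a') = 51
'L': A..Z range, ord('L') − ord('A') = 11
'Q': A..Z range, ord('Q') − ord('A') = 16
'j': a..z range, 26 + ord('j') − ord('a') = 35
'U': A..Z range, ord('U') − ord('A') = 20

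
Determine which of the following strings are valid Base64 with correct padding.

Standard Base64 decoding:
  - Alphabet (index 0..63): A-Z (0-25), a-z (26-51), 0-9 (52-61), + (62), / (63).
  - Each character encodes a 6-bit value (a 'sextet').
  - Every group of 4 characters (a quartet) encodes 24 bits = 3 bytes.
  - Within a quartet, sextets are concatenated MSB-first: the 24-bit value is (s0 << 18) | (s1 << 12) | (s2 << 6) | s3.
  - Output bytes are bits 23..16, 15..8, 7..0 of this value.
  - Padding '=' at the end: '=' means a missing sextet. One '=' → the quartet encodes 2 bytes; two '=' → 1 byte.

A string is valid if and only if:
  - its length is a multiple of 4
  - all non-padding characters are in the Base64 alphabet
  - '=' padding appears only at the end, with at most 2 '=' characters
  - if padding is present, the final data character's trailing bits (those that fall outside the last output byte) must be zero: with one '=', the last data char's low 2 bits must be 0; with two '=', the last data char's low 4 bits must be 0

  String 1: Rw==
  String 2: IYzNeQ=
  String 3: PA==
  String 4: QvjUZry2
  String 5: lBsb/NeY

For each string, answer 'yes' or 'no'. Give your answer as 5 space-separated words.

String 1: 'Rw==' → valid
String 2: 'IYzNeQ=' → invalid (len=7 not mult of 4)
String 3: 'PA==' → valid
String 4: 'QvjUZry2' → valid
String 5: 'lBsb/NeY' → valid

Answer: yes no yes yes yes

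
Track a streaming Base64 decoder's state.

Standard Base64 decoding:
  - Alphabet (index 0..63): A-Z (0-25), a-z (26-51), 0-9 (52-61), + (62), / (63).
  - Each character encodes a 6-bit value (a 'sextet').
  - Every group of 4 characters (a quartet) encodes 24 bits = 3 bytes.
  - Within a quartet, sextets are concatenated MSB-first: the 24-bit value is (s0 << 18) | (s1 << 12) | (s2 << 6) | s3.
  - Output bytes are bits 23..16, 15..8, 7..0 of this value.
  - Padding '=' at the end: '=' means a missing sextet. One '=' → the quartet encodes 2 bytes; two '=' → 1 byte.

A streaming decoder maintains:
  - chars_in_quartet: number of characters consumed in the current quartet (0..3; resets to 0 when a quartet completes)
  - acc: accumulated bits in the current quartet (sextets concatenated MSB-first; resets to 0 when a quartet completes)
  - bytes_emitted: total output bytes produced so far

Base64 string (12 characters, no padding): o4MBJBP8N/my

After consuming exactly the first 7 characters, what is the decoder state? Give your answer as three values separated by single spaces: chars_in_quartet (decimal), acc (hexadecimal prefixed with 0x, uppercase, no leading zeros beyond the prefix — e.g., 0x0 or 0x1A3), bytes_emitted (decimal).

After char 0 ('o'=40): chars_in_quartet=1 acc=0x28 bytes_emitted=0
After char 1 ('4'=56): chars_in_quartet=2 acc=0xA38 bytes_emitted=0
After char 2 ('M'=12): chars_in_quartet=3 acc=0x28E0C bytes_emitted=0
After char 3 ('B'=1): chars_in_quartet=4 acc=0xA38301 -> emit A3 83 01, reset; bytes_emitted=3
After char 4 ('J'=9): chars_in_quartet=1 acc=0x9 bytes_emitted=3
After char 5 ('B'=1): chars_in_quartet=2 acc=0x241 bytes_emitted=3
After char 6 ('P'=15): chars_in_quartet=3 acc=0x904F bytes_emitted=3

Answer: 3 0x904F 3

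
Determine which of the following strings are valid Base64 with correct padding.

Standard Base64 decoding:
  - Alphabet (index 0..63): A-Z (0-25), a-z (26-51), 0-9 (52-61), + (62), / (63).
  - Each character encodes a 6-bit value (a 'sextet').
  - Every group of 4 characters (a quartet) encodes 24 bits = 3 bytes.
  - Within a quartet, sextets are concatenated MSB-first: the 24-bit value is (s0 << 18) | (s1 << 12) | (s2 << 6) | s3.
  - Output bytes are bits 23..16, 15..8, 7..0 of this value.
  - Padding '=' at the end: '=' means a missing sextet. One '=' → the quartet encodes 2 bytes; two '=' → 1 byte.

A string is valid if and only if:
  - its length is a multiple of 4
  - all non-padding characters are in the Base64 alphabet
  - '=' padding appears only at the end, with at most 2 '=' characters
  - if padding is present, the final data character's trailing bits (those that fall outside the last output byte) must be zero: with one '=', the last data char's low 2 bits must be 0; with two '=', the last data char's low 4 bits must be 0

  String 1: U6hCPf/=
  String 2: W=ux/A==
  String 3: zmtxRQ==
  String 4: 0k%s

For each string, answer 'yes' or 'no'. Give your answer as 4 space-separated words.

Answer: no no yes no

Derivation:
String 1: 'U6hCPf/=' → invalid (bad trailing bits)
String 2: 'W=ux/A==' → invalid (bad char(s): ['=']; '=' in middle)
String 3: 'zmtxRQ==' → valid
String 4: '0k%s' → invalid (bad char(s): ['%'])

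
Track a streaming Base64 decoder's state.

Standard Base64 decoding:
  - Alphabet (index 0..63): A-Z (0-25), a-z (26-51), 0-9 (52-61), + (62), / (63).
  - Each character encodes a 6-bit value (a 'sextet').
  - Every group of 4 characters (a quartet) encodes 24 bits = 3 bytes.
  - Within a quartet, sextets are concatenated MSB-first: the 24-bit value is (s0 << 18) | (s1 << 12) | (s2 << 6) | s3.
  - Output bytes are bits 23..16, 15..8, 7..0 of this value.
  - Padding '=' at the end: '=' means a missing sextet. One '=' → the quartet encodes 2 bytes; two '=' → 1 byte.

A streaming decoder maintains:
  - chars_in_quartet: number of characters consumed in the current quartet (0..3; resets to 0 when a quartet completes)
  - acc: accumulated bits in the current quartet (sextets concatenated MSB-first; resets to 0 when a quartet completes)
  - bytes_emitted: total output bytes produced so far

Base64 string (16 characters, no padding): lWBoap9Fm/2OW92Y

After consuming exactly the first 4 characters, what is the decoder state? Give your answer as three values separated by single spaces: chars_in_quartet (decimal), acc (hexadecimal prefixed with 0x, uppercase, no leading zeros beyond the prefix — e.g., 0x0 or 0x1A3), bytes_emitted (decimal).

Answer: 0 0x0 3

Derivation:
After char 0 ('l'=37): chars_in_quartet=1 acc=0x25 bytes_emitted=0
After char 1 ('W'=22): chars_in_quartet=2 acc=0x956 bytes_emitted=0
After char 2 ('B'=1): chars_in_quartet=3 acc=0x25581 bytes_emitted=0
After char 3 ('o'=40): chars_in_quartet=4 acc=0x956068 -> emit 95 60 68, reset; bytes_emitted=3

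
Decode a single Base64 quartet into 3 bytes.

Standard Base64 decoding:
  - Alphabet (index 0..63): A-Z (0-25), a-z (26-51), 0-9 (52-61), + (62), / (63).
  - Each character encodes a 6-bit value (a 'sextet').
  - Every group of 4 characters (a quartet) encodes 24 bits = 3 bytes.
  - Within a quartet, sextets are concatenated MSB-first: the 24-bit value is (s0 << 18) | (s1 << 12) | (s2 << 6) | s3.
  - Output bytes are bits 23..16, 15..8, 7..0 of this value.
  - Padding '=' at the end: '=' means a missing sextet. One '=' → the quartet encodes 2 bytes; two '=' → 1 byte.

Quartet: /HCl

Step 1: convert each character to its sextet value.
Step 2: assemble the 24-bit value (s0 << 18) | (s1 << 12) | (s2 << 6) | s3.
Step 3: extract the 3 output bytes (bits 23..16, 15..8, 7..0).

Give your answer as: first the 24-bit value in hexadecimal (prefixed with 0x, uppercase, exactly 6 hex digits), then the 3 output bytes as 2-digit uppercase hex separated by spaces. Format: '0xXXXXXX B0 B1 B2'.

Sextets: /=63, H=7, C=2, l=37
24-bit: (63<<18) | (7<<12) | (2<<6) | 37
      = 0xFC0000 | 0x007000 | 0x000080 | 0x000025
      = 0xFC70A5
Bytes: (v>>16)&0xFF=FC, (v>>8)&0xFF=70, v&0xFF=A5

Answer: 0xFC70A5 FC 70 A5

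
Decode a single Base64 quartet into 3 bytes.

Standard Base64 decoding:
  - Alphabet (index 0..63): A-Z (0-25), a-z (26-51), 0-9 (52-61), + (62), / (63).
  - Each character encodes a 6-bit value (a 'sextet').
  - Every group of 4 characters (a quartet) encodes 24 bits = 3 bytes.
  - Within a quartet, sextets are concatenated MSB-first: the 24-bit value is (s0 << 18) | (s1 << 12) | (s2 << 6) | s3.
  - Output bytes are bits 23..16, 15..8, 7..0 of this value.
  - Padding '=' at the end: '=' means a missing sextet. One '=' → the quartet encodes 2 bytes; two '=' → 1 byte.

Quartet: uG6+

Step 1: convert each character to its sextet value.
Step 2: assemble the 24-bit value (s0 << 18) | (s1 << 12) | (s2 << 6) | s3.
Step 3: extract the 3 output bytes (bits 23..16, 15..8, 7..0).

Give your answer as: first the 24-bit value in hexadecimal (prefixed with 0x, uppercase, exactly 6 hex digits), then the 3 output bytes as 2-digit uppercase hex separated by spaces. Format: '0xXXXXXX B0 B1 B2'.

Sextets: u=46, G=6, 6=58, +=62
24-bit: (46<<18) | (6<<12) | (58<<6) | 62
      = 0xB80000 | 0x006000 | 0x000E80 | 0x00003E
      = 0xB86EBE
Bytes: (v>>16)&0xFF=B8, (v>>8)&0xFF=6E, v&0xFF=BE

Answer: 0xB86EBE B8 6E BE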